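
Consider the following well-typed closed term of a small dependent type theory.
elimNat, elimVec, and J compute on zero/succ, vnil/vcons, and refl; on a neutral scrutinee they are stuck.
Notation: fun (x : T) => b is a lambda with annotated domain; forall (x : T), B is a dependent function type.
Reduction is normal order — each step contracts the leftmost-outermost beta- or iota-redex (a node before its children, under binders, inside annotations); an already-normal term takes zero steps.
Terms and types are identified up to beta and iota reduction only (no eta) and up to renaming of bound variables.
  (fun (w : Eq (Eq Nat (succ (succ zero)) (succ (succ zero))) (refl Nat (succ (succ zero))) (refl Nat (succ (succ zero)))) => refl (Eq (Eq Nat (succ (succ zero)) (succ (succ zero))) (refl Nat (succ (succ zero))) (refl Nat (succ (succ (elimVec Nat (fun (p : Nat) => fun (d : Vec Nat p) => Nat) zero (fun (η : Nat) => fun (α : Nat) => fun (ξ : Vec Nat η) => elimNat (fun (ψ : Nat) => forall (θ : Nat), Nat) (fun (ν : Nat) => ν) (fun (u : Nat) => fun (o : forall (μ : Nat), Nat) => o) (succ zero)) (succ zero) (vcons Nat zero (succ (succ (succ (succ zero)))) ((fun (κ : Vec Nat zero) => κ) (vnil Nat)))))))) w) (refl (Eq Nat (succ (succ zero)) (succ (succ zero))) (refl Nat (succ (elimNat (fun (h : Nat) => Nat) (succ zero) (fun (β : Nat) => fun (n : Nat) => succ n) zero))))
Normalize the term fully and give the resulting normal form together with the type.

normal form:
  refl (Eq (Eq Nat (succ (succ zero)) (succ (succ zero))) (refl Nat (succ (succ zero))) (refl Nat (succ (succ zero)))) (refl (Eq Nat (succ (succ zero)) (succ (succ zero))) (refl Nat (succ (succ zero))))
type:
  Eq (Eq (Eq Nat (succ (succ zero)) (succ (succ zero))) (refl Nat (succ (succ zero))) (refl Nat (succ (succ zero)))) (refl (Eq Nat (succ (succ zero)) (succ (succ zero))) (refl Nat (succ (succ zero)))) (refl (Eq Nat (succ (succ zero)) (succ (succ zero))) (refl Nat (succ (succ zero))))


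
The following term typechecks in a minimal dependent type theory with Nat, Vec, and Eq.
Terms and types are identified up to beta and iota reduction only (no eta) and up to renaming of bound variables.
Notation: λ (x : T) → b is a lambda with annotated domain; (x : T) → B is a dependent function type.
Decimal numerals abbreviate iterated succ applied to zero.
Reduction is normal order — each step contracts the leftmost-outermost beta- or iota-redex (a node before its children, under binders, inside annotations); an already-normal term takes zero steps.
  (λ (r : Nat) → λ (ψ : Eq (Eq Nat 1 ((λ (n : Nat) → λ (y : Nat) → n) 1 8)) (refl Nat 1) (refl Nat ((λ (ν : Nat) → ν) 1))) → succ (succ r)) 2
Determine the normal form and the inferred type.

normal form:
  λ (r : Eq (Eq Nat 1 1) (refl Nat 1) (refl Nat 1)) → 4
inferred type:
  (r : Eq (Eq Nat 1 1) (refl Nat 1) (refl Nat 1)) → Nat


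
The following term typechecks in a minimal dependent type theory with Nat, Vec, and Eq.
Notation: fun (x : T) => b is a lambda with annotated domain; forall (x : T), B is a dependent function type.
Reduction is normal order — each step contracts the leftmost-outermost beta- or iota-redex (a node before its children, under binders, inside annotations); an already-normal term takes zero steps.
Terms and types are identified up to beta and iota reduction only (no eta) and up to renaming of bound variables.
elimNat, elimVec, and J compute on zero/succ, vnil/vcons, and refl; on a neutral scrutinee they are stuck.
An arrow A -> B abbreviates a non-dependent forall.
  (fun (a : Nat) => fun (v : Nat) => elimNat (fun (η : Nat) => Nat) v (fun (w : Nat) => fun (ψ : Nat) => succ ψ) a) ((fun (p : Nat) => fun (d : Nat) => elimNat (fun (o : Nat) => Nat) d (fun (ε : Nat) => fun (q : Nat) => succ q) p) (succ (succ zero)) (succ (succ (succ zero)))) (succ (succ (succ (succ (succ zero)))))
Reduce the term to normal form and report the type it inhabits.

resulting normal form:
  succ (succ (succ (succ (succ (succ (succ (succ (succ (succ zero)))))))))
the term's type:
  Nat


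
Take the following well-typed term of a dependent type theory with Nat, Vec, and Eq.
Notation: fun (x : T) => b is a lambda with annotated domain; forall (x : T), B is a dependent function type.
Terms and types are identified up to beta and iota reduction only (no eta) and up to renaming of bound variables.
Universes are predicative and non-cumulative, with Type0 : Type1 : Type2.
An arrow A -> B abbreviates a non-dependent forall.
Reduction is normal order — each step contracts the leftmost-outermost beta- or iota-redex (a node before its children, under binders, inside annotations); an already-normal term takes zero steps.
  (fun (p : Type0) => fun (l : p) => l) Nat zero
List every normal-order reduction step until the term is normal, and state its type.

reduction (normal order):
  (fun (p : Type0) => fun (l : p) => l) Nat zero
  ~> (fun (p : Nat) => p) zero
  ~> zero
type:
  Nat


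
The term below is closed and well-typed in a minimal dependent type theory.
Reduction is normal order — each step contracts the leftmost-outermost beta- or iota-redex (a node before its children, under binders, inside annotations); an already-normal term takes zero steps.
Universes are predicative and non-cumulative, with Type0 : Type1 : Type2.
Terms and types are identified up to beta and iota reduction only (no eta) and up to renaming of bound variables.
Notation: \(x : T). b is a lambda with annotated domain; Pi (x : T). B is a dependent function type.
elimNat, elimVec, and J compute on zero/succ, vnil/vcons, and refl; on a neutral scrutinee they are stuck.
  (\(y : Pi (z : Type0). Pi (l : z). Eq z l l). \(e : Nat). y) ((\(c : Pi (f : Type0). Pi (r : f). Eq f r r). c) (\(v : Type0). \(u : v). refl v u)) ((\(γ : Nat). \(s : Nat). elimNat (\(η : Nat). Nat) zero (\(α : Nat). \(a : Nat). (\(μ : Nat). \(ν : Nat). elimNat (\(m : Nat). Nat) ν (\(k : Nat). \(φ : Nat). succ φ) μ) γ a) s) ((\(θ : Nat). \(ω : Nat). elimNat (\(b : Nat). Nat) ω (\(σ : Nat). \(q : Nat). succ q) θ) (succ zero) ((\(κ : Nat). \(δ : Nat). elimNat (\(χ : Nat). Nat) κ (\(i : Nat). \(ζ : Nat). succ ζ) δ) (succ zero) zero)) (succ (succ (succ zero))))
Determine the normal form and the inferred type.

reduced normal form:
  \(y : Type0). \(z : y). refl y z
the term's type:
  Pi (y : Type0). Pi (z : y). Eq y z z


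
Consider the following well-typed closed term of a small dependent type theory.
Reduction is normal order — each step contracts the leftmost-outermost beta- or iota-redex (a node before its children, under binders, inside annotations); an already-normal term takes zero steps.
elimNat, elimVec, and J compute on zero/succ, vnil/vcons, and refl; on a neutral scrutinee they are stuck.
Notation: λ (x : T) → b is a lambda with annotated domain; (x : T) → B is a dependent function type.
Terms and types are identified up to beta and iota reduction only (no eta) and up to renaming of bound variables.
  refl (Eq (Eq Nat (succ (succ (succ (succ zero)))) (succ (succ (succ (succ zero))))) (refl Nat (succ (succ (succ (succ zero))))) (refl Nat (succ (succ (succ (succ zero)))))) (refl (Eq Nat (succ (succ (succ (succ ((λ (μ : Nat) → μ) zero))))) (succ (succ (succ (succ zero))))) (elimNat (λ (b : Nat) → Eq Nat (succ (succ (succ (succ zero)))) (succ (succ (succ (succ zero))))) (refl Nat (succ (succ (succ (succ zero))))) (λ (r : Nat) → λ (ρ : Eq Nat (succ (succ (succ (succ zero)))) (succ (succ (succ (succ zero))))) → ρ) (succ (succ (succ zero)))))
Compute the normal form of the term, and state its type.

reduced normal form:
  refl (Eq (Eq Nat (succ (succ (succ (succ zero)))) (succ (succ (succ (succ zero))))) (refl Nat (succ (succ (succ (succ zero))))) (refl Nat (succ (succ (succ (succ zero)))))) (refl (Eq Nat (succ (succ (succ (succ zero)))) (succ (succ (succ (succ zero))))) (refl Nat (succ (succ (succ (succ zero))))))
the term's type:
  Eq (Eq (Eq Nat (succ (succ (succ (succ zero)))) (succ (succ (succ (succ zero))))) (refl Nat (succ (succ (succ (succ zero))))) (refl Nat (succ (succ (succ (succ zero)))))) (refl (Eq Nat (succ (succ (succ (succ zero)))) (succ (succ (succ (succ zero))))) (refl Nat (succ (succ (succ (succ zero)))))) (refl (Eq Nat (succ (succ (succ (succ zero)))) (succ (succ (succ (succ zero))))) (refl Nat (succ (succ (succ (succ zero))))))


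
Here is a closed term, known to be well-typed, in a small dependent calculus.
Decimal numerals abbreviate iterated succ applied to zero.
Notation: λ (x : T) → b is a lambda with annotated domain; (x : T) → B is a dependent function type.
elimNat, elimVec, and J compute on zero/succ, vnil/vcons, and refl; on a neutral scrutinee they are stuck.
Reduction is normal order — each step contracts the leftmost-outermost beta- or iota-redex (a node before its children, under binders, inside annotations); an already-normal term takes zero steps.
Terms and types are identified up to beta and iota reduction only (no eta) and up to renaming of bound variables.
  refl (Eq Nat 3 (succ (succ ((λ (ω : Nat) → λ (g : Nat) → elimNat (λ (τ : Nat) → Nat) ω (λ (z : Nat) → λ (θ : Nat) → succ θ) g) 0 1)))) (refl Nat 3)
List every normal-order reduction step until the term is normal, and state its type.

normal-order reduction sequence:
  refl (Eq Nat 3 (succ (succ ((λ (ω : Nat) → λ (g : Nat) → elimNat (λ (τ : Nat) → Nat) ω (λ (z : Nat) → λ (θ : Nat) → succ θ) g) 0 1)))) (refl Nat 3)
  ~> refl (Eq Nat 3 (succ (succ ((λ (ω : Nat) → elimNat (λ (g : Nat) → Nat) 0 (λ (τ : Nat) → λ (z : Nat) → succ z) ω) 1)))) (refl Nat 3)
  ~> refl (Eq Nat 3 (succ (succ (elimNat (λ (ω : Nat) → Nat) 0 (λ (g : Nat) → λ (τ : Nat) → succ τ) 1)))) (refl Nat 3)
  ~> refl (Eq Nat 3 (succ (succ ((λ (ω : Nat) → λ (g : Nat) → succ g) 0 (elimNat (λ (τ : Nat) → Nat) 0 (λ (z : Nat) → λ (θ : Nat) → succ θ) 0))))) (refl Nat 3)
  ~> refl (Eq Nat 3 (succ (succ ((λ (ω : Nat) → succ ω) (elimNat (λ (g : Nat) → Nat) 0 (λ (τ : Nat) → λ (z : Nat) → succ z) 0))))) (refl Nat 3)
  ~> refl (Eq Nat 3 (succ (succ (succ (elimNat (λ (ω : Nat) → Nat) 0 (λ (g : Nat) → λ (τ : Nat) → succ τ) 0))))) (refl Nat 3)
  ~> refl (Eq Nat 3 3) (refl Nat 3)
the term's type:
  Eq (Eq Nat 3 3) (refl Nat 3) (refl Nat 3)


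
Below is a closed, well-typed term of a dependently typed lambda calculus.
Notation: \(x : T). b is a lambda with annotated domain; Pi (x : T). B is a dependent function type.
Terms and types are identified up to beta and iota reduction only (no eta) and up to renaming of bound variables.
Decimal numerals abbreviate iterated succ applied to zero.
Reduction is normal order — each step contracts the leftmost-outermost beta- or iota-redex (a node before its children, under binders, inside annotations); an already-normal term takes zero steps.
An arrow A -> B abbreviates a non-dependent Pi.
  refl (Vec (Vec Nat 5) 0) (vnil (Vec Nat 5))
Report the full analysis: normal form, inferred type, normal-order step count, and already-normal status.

resulting normal form:
  refl (Vec (Vec Nat 5) 0) (vnil (Vec Nat 5))
inferred type:
  Eq (Vec (Vec Nat 5) 0) (vnil (Vec Nat 5)) (vnil (Vec Nat 5))
normal-order step count: 0
term was already normal: yes


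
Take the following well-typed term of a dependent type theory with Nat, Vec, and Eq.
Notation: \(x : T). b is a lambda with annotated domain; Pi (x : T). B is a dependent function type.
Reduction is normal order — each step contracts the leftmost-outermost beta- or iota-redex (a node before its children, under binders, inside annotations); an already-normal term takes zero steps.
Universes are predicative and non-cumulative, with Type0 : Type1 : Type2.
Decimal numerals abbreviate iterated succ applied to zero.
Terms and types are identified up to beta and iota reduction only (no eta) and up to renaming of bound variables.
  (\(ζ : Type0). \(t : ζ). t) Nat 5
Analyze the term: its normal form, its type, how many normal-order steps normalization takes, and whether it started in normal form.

resulting normal form:
  5
inferred type:
  Nat
normal-order step count: 2
started in normal form: no
first contracted redex: a beta-redex


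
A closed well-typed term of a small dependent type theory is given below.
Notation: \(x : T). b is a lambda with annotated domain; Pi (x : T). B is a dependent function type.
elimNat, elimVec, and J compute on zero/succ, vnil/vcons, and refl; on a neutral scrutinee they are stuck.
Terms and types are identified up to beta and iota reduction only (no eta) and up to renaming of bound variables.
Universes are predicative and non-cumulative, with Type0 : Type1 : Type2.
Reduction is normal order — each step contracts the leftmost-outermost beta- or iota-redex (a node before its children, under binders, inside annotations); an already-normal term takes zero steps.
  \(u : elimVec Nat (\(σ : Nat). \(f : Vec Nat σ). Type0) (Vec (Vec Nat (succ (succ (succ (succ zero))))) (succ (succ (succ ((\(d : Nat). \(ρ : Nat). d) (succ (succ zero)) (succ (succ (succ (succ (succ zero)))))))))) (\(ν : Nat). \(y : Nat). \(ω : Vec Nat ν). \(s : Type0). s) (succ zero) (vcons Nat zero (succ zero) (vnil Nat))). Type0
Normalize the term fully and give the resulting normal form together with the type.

reduced normal form:
  \(u : Vec (Vec Nat (succ (succ (succ (succ zero))))) (succ (succ (succ (succ (succ zero)))))). Type0
inferred type:
  Pi (u : Vec (Vec Nat (succ (succ (succ (succ zero))))) (succ (succ (succ (succ (succ zero)))))). Type1
observation: 8 normal-order steps separate the term from its normal form.


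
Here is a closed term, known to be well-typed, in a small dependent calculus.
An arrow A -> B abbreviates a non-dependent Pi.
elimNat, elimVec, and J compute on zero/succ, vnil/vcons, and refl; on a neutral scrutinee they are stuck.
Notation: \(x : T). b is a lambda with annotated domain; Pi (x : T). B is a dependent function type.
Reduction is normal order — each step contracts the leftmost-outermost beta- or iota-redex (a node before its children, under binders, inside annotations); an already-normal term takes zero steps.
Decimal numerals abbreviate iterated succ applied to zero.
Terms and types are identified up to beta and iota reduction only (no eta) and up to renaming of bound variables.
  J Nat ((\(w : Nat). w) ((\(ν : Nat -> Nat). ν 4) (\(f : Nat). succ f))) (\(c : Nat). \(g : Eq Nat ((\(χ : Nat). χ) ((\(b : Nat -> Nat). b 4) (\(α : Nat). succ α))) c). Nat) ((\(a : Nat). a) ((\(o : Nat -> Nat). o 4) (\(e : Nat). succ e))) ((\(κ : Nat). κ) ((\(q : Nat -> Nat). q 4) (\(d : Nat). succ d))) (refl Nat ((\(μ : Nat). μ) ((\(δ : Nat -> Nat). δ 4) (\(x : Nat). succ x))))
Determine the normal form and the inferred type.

reduced normal form:
  5
inferred type:
  Nat


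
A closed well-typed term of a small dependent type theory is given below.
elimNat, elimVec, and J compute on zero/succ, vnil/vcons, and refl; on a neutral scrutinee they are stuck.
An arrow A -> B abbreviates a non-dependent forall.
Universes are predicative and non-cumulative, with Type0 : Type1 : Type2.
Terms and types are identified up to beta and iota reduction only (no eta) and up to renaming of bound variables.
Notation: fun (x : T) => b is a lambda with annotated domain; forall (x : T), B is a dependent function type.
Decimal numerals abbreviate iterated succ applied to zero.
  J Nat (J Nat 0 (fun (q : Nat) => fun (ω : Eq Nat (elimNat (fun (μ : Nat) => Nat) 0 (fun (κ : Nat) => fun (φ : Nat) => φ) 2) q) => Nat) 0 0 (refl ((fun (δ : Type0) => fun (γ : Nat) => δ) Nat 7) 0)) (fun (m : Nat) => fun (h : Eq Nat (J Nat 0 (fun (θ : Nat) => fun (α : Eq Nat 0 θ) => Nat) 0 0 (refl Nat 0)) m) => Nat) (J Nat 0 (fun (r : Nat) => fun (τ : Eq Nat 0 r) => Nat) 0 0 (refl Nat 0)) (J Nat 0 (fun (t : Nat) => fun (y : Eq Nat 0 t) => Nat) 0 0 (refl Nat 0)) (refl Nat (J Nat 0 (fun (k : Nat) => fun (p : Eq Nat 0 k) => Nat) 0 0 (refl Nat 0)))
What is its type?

inferred type:
  Nat


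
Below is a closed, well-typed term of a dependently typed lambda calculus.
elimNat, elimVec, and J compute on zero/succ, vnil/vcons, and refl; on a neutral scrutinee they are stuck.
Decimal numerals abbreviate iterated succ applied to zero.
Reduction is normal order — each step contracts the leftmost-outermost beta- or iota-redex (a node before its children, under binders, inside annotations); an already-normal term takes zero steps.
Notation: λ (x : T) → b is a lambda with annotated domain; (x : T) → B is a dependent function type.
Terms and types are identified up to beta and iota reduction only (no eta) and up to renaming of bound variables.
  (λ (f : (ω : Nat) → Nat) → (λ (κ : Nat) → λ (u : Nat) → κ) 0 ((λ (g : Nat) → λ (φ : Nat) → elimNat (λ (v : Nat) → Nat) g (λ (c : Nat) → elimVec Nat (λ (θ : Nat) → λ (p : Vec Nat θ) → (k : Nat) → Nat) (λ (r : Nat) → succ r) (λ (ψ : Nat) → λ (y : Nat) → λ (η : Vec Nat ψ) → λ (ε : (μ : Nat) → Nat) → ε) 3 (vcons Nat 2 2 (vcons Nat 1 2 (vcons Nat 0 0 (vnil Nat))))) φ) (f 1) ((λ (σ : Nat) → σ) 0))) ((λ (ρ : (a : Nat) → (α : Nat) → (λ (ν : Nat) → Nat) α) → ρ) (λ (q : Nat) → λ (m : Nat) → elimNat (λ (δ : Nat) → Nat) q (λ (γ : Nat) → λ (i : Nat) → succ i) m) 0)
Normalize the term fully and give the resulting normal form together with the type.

normal form:
  0
type:
  Nat
observation: the term reaches its normal form after 3 normal-order steps.


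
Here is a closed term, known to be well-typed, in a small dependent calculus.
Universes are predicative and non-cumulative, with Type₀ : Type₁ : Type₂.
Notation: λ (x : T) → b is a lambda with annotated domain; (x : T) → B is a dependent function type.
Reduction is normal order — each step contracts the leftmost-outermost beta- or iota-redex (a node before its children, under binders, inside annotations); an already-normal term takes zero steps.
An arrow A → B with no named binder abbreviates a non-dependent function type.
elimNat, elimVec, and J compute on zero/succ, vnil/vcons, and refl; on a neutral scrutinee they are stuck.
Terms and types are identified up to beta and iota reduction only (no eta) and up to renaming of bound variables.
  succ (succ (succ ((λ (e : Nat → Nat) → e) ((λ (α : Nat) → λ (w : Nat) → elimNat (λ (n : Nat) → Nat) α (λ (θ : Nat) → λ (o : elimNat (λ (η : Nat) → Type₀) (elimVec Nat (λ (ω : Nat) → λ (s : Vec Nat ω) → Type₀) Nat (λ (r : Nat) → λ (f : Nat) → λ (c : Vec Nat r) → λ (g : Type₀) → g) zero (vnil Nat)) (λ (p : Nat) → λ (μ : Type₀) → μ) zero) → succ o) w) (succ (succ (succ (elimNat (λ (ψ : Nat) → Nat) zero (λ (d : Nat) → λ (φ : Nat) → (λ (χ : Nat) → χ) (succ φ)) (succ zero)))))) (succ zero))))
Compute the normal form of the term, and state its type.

normal form:
  succ (succ (succ (succ (succ (succ (succ (succ zero)))))))
the term's type:
  Nat


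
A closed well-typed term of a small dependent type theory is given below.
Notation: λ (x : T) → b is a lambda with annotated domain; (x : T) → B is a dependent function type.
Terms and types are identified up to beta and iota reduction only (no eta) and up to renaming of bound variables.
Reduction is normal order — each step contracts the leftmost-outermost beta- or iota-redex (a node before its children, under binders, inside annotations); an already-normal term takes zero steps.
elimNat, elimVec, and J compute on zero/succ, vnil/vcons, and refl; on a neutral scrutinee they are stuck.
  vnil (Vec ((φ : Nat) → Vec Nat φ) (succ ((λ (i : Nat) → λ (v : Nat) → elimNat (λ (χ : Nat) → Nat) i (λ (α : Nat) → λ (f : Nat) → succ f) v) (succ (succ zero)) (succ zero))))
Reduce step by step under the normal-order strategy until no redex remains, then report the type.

normal-order reduction sequence:
  vnil (Vec ((φ : Nat) → Vec Nat φ) (succ ((λ (i : Nat) → λ (v : Nat) → elimNat (λ (χ : Nat) → Nat) i (λ (α : Nat) → λ (f : Nat) → succ f) v) (succ (succ zero)) (succ zero))))
  ~> vnil (Vec ((φ : Nat) → Vec Nat φ) (succ ((λ (i : Nat) → elimNat (λ (v : Nat) → Nat) (succ (succ zero)) (λ (χ : Nat) → λ (α : Nat) → succ α) i) (succ zero))))
  ~> vnil (Vec ((φ : Nat) → Vec Nat φ) (succ (elimNat (λ (i : Nat) → Nat) (succ (succ zero)) (λ (v : Nat) → λ (χ : Nat) → succ χ) (succ zero))))
  ~> vnil (Vec ((φ : Nat) → Vec Nat φ) (succ ((λ (i : Nat) → λ (v : Nat) → succ v) zero (elimNat (λ (χ : Nat) → Nat) (succ (succ zero)) (λ (α : Nat) → λ (f : Nat) → succ f) zero))))
  ~> vnil (Vec ((φ : Nat) → Vec Nat φ) (succ ((λ (i : Nat) → succ i) (elimNat (λ (v : Nat) → Nat) (succ (succ zero)) (λ (χ : Nat) → λ (α : Nat) → succ α) zero))))
  ~> vnil (Vec ((φ : Nat) → Vec Nat φ) (succ (succ (elimNat (λ (i : Nat) → Nat) (succ (succ zero)) (λ (v : Nat) → λ (χ : Nat) → succ χ) zero))))
  ~> vnil (Vec ((φ : Nat) → Vec Nat φ) (succ (succ (succ (succ zero)))))
inferred type:
  Vec (Vec ((φ : Nat) → Vec Nat φ) (succ (succ (succ (succ zero))))) zero


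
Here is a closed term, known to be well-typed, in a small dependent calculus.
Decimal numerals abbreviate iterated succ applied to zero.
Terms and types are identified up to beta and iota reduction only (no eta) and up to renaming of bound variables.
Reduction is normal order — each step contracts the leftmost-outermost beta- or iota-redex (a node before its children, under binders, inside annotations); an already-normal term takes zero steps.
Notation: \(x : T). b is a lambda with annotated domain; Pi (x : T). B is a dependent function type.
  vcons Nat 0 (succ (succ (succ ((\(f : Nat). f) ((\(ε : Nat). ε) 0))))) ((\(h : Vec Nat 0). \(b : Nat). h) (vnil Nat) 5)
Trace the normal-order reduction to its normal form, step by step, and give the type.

reduction (normal order):
  vcons Nat 0 (succ (succ (succ ((\(f : Nat). f) ((\(ε : Nat). ε) 0))))) ((\(h : Vec Nat 0). \(b : Nat). h) (vnil Nat) 5)
  ~> vcons Nat 0 (succ (succ (succ ((\(f : Nat). f) 0)))) ((\(ε : Vec Nat 0). \(h : Nat). ε) (vnil Nat) 5)
  ~> vcons Nat 0 3 ((\(f : Vec Nat 0). \(ε : Nat). f) (vnil Nat) 5)
  ~> vcons Nat 0 3 ((\(f : Nat). vnil Nat) 5)
  ~> vcons Nat 0 3 (vnil Nat)
type:
  Vec Nat 1


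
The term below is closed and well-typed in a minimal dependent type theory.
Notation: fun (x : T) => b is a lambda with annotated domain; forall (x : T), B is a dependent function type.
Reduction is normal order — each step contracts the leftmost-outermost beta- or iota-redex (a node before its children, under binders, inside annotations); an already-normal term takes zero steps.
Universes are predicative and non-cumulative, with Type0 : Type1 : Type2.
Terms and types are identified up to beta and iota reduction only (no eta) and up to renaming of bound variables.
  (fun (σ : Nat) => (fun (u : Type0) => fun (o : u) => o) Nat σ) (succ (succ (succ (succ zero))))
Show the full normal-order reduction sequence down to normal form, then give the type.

normal-order reduction sequence:
  (fun (σ : Nat) => (fun (u : Type0) => fun (o : u) => o) Nat σ) (succ (succ (succ (succ zero))))
  ~> (fun (σ : Type0) => fun (u : σ) => u) Nat (succ (succ (succ (succ zero))))
  ~> (fun (σ : Nat) => σ) (succ (succ (succ (succ zero))))
  ~> succ (succ (succ (succ zero)))
the term's type:
  Nat


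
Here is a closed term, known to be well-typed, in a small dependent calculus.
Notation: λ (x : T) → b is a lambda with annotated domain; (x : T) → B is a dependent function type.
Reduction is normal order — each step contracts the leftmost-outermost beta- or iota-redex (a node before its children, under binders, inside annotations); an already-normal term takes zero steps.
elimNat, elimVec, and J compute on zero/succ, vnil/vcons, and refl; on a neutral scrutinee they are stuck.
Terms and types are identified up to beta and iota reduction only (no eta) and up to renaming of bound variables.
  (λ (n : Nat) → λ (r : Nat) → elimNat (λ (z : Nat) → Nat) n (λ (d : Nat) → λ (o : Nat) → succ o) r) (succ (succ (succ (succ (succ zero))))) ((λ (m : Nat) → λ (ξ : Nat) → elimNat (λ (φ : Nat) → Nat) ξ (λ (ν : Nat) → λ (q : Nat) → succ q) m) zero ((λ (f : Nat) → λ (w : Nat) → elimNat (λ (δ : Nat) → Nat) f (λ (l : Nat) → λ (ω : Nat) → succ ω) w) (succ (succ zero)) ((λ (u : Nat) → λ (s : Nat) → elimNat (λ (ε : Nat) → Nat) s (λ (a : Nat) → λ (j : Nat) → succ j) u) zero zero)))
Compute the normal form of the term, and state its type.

normal form:
  succ (succ (succ (succ (succ (succ (succ zero))))))
inferred type:
  Nat
observation: the term reaches its normal form after 18 normal-order steps.


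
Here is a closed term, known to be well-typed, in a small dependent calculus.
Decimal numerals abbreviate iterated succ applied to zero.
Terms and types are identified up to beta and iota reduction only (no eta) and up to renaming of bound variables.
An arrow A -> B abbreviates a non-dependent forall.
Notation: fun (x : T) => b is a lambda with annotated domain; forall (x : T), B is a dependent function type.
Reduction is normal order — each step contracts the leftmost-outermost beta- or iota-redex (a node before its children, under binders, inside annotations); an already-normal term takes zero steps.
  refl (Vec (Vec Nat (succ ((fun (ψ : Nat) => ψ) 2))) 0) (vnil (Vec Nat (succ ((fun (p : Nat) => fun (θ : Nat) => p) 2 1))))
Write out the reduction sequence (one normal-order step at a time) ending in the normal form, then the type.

normal-order reduction:
  refl (Vec (Vec Nat (succ ((fun (ψ : Nat) => ψ) 2))) 0) (vnil (Vec Nat (succ ((fun (p : Nat) => fun (θ : Nat) => p) 2 1))))
  ~> refl (Vec (Vec Nat 3) 0) (vnil (Vec Nat (succ ((fun (ψ : Nat) => fun (p : Nat) => ψ) 2 1))))
  ~> refl (Vec (Vec Nat 3) 0) (vnil (Vec Nat (succ ((fun (ψ : Nat) => 2) 1))))
  ~> refl (Vec (Vec Nat 3) 0) (vnil (Vec Nat 3))
the term's type:
  Eq (Vec (Vec Nat 3) 0) (vnil (Vec Nat 3)) (vnil (Vec Nat 3))


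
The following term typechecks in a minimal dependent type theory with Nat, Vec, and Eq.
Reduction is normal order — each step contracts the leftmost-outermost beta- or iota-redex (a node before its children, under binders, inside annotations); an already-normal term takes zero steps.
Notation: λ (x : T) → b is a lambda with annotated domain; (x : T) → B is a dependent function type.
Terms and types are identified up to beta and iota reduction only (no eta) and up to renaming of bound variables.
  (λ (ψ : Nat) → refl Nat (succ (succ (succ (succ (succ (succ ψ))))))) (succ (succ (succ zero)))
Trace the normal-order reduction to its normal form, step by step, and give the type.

normal-order reduction sequence:
  (λ (ψ : Nat) → refl Nat (succ (succ (succ (succ (succ (succ ψ))))))) (succ (succ (succ zero)))
  ~> refl Nat (succ (succ (succ (succ (succ (succ (succ (succ (succ zero)))))))))
inferred type:
  Eq Nat (succ (succ (succ (succ (succ (succ (succ (succ (succ zero))))))))) (succ (succ (succ (succ (succ (succ (succ (succ (succ zero)))))))))


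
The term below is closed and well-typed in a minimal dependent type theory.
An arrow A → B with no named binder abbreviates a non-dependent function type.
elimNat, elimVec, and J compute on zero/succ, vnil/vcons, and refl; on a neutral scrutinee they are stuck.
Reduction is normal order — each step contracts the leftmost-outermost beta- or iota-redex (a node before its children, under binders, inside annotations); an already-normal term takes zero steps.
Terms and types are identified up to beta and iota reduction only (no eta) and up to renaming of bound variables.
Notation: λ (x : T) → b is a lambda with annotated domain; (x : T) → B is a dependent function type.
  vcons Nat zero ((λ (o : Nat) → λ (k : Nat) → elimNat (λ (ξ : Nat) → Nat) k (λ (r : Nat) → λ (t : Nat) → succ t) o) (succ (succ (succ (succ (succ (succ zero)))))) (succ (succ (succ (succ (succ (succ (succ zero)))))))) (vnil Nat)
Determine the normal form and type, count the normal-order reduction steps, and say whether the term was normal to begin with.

resulting normal form:
  vcons Nat zero (succ (succ (succ (succ (succ (succ (succ (succ (succ (succ (succ (succ (succ zero))))))))))))) (vnil Nat)
the term's type:
  Vec Nat (succ zero)
steps to reach normal form (normal order): 21
already normal: no
first redex: a beta-redex


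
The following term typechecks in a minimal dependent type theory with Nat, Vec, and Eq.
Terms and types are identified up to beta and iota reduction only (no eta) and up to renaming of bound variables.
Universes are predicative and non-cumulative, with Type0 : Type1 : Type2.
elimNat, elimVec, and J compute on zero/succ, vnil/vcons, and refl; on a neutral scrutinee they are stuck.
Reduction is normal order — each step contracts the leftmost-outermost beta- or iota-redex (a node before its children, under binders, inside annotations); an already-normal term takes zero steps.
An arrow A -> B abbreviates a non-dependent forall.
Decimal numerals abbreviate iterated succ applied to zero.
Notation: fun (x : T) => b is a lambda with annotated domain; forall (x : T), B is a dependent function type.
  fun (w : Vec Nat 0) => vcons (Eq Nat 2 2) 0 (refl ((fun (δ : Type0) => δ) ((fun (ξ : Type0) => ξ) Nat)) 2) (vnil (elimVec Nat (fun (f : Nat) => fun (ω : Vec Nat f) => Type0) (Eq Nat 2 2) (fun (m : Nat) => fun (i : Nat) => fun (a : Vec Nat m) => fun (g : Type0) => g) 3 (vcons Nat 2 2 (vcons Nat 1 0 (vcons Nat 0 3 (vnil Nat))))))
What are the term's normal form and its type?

reduced normal form:
  fun (w : Vec Nat 0) => vcons (Eq Nat 2 2) 0 (refl Nat 2) (vnil (Eq Nat 2 2))
the term's type:
  Vec Nat 0 -> Vec (Eq Nat 2 2) 1


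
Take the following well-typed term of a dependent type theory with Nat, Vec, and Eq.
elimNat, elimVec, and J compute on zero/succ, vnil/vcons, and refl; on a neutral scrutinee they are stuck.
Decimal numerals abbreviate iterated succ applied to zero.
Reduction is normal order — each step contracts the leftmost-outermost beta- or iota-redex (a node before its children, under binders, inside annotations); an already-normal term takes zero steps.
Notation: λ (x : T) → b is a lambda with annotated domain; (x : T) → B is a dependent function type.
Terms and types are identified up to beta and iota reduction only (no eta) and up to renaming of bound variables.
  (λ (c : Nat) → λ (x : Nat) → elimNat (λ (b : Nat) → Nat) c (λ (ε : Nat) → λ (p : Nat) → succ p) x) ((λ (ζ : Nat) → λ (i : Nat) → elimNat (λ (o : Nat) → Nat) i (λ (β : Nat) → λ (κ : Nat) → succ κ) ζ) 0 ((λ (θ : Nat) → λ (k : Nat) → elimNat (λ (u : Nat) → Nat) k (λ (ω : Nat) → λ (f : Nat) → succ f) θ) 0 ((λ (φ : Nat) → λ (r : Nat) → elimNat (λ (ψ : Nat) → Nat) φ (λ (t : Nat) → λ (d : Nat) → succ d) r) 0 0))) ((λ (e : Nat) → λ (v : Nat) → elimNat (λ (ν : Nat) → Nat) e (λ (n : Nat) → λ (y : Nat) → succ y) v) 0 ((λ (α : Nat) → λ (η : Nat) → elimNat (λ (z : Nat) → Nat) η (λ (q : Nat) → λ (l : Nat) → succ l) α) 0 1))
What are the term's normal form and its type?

normal form:
  1
inferred type:
  Nat


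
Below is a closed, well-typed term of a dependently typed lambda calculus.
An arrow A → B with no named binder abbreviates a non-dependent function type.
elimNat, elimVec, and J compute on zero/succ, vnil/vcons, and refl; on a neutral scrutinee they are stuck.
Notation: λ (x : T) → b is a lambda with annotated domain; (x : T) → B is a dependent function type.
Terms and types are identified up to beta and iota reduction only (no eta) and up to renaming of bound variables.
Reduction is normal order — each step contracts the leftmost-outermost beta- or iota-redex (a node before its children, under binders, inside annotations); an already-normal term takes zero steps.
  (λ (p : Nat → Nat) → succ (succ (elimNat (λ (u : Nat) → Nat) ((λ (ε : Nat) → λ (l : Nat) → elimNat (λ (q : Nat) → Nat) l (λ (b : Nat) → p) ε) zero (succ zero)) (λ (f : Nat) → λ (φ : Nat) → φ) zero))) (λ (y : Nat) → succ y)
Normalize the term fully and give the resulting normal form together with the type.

reduced normal form:
  succ (succ (succ zero))
type:
  Nat
observation: the first redex contracted is a beta-redex; the normal form is reached in 5 normal-order steps.


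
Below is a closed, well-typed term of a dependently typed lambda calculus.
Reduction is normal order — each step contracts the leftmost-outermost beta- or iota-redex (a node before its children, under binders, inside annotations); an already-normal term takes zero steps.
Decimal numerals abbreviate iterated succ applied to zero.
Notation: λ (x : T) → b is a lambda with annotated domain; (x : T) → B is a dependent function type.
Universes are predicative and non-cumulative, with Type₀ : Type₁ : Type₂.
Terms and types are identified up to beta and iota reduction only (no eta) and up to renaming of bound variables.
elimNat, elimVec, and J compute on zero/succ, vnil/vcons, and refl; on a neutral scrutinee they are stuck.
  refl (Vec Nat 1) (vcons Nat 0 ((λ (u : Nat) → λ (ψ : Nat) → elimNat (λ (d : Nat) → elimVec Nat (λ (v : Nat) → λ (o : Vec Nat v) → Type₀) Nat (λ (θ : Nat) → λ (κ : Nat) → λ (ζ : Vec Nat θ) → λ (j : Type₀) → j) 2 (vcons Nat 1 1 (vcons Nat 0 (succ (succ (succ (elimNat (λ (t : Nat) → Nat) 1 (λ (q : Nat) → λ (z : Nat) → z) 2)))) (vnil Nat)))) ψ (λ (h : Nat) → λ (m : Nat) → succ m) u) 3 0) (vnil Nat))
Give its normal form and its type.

normal form:
  refl (Vec Nat 1) (vcons Nat 0 3 (vnil Nat))
type:
  Eq (Vec Nat 1) (vcons Nat 0 3 (vnil Nat)) (vcons Nat 0 3 (vnil Nat))
observation: the first redex contracted is a beta-redex; the normal form is reached in 12 normal-order steps.


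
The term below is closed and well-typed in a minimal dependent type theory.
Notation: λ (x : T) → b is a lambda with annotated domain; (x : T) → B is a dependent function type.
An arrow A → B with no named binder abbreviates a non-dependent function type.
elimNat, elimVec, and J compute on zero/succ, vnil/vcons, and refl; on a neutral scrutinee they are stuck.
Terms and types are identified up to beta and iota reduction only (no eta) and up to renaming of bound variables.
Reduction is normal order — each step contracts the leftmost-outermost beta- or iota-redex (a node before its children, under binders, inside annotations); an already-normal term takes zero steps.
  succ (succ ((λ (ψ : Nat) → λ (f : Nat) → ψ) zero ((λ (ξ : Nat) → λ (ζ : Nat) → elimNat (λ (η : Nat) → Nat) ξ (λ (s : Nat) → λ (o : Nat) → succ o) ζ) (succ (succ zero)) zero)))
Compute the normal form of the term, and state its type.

normal form:
  succ (succ zero)
the term's type:
  Nat
observation: the term reaches its normal form after 2 normal-order steps.


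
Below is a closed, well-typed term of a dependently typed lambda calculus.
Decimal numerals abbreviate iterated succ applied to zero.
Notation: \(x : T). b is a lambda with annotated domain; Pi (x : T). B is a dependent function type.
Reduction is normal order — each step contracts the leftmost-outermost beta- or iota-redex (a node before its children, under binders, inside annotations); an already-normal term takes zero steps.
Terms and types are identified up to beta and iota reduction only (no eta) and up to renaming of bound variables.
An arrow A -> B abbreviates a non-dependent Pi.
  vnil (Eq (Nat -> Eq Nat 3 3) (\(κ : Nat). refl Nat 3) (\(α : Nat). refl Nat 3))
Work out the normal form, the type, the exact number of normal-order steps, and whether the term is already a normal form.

normal form:
  vnil (Eq (Nat -> Eq Nat 3 3) (\(κ : Nat). refl Nat 3) (\(α : Nat). refl Nat 3))
the term's type:
  Vec (Eq (Nat -> Eq Nat 3 3) (\(κ : Nat). refl Nat 3) (\(α : Nat). refl Nat 3)) 0
normal-order step count: 0
started in normal form: yes


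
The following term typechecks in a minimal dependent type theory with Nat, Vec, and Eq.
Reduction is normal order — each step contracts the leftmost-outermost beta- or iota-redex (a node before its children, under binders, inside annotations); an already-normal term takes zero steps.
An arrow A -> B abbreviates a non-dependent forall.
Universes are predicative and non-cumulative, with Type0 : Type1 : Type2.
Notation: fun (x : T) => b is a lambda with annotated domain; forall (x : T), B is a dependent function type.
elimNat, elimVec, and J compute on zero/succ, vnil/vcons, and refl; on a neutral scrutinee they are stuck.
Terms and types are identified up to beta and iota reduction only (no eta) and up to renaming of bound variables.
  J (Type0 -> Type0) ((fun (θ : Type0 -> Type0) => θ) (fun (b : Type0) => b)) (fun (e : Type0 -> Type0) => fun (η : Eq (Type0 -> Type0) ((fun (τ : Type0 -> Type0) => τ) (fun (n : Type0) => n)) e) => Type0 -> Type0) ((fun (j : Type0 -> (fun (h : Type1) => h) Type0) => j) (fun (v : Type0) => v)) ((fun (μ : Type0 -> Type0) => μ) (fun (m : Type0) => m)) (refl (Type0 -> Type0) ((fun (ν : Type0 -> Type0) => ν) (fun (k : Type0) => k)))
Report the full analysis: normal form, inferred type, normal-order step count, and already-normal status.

reduced normal form:
  fun (θ : Type0) => θ
inferred type:
  Type0 -> Type0
reduction steps (normal order): 2
already normal: no
first redex: a J iota-redex


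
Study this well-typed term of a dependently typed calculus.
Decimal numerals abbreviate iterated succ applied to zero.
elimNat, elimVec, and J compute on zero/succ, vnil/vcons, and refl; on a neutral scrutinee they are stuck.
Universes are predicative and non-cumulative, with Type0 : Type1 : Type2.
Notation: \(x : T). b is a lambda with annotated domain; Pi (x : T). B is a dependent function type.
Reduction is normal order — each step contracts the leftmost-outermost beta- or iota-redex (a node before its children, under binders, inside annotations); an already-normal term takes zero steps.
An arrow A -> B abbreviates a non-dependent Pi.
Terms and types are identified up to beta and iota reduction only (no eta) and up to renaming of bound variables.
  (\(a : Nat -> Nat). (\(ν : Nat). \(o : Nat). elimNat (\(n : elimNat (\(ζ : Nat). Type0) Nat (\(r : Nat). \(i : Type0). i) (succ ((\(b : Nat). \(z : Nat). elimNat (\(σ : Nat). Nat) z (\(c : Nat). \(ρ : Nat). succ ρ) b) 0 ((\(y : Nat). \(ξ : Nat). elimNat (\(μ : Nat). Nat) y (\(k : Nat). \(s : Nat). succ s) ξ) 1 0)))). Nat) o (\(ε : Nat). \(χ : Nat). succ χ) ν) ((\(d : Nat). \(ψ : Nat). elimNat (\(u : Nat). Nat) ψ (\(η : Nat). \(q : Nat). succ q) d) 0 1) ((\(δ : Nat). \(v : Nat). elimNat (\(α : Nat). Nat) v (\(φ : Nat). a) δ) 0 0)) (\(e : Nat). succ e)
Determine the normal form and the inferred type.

reduced normal form:
  1
inferred type:
  Nat
observation: contracting a beta-redex first, the term normalizes in 26 steps.


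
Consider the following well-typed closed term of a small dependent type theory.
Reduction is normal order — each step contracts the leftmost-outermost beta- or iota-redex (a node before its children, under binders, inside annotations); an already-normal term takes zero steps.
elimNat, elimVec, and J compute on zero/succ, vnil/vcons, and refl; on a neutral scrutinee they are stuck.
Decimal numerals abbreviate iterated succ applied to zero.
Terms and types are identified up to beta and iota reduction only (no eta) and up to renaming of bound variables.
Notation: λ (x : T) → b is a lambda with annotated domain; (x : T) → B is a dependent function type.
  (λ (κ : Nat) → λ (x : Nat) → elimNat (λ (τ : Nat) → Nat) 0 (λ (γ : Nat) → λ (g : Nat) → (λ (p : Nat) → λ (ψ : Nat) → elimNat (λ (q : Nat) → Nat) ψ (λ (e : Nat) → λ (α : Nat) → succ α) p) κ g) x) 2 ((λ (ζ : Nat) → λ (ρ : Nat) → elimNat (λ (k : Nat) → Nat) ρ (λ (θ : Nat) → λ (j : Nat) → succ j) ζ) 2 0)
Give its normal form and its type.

normal form:
  4
inferred type:
  Nat


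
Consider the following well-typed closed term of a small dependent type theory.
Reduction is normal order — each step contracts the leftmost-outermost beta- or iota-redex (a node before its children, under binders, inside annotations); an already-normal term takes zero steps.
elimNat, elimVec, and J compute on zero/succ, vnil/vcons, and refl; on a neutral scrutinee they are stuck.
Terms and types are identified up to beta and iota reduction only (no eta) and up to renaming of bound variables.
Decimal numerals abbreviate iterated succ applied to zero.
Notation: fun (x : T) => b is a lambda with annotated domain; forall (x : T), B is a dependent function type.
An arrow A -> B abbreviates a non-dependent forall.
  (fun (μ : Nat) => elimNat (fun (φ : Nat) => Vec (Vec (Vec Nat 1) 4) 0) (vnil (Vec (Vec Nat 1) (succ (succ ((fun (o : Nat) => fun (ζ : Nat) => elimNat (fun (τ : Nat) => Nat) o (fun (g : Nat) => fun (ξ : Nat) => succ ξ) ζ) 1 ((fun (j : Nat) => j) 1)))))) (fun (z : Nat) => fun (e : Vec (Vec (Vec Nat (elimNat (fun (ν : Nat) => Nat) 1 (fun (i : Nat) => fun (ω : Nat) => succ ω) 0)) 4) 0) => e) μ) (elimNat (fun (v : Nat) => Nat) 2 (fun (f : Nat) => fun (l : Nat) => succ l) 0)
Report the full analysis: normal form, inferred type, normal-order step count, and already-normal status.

resulting normal form:
  vnil (Vec (Vec Nat 1) 4)
inferred type:
  Vec (Vec (Vec Nat 1) 4) 0
normal-order step count: 17
term was already normal: no
first redex: a beta-redex
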